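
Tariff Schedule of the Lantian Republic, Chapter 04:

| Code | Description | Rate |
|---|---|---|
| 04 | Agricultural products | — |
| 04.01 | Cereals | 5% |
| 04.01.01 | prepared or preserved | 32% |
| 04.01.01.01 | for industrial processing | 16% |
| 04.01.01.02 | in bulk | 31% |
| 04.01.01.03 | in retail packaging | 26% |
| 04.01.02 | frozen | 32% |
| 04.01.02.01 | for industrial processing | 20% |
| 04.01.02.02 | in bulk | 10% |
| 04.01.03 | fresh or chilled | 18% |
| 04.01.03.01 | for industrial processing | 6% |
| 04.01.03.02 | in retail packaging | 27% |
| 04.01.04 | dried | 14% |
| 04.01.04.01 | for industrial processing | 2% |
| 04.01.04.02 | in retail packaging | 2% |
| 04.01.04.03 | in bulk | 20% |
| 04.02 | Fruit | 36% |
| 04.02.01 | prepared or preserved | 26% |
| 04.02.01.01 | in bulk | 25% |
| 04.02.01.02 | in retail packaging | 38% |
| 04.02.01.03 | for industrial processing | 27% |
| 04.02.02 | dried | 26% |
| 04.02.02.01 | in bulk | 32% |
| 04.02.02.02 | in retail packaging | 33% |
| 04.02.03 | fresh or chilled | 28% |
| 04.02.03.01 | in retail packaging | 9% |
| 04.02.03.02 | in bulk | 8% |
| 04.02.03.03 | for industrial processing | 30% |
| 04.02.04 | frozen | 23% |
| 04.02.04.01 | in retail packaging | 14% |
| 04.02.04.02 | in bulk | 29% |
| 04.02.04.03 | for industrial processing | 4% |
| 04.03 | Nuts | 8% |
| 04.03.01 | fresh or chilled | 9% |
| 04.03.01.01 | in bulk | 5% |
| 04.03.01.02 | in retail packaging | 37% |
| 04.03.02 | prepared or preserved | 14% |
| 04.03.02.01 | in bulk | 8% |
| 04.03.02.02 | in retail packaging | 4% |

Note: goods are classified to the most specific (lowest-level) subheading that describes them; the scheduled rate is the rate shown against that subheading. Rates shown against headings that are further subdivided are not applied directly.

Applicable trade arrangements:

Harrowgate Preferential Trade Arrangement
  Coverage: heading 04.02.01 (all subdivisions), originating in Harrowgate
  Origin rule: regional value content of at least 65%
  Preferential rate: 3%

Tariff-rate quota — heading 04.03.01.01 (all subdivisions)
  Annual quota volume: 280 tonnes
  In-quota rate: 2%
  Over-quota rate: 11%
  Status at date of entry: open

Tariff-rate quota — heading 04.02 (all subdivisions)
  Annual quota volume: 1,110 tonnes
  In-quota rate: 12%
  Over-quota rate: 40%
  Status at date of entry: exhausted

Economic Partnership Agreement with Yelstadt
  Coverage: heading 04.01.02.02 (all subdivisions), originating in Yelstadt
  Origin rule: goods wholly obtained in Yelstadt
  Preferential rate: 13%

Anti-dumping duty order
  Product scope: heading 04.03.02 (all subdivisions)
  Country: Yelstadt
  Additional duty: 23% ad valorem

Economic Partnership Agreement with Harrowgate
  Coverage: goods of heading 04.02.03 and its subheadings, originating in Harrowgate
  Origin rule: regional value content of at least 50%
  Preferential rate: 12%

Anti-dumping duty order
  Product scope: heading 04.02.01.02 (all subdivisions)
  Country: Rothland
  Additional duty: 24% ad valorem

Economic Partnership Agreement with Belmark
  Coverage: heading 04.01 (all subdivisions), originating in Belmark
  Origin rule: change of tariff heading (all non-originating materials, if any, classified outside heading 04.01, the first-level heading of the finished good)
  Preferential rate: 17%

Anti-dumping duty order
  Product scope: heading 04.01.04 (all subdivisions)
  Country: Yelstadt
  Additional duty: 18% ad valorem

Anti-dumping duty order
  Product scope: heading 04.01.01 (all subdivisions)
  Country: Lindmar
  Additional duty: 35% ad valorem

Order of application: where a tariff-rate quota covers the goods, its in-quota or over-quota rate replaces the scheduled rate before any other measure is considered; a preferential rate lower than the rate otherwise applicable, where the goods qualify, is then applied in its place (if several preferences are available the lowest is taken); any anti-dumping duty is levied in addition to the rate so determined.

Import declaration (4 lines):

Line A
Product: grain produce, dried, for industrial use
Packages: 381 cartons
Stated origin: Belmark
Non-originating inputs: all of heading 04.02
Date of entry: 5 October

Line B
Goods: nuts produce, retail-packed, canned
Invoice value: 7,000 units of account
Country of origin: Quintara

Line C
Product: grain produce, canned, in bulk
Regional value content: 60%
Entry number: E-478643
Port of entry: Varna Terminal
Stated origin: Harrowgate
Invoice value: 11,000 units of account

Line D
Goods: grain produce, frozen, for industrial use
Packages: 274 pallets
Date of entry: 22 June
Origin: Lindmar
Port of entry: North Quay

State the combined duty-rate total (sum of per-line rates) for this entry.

Line A: grain → 04.01; dried → 04.01.04; for industrial use → 04.01.04.01. Scheduled 2%. Belmark agreement on 04.01: CTH met → 17% available; preference 17% not lower than 2% → no reduction. → 2%.
Line B: nuts → 04.03; canned → 04.03.02; retail-packed → 04.03.02.02. Scheduled 4%. No special measure applies. → 4%.
Line C: grain → 04.01; canned → 04.01.01; in bulk → 04.01.01.02. Scheduled 31%. Harrowgate agreement on 04.02.01: 04.01.01.02 not covered; Harrowgate agreement on 04.02.03: 04.01.01.02 not covered. → 31%.
Line D: grain → 04.01; frozen → 04.01.02; for industrial use → 04.01.02.01. Scheduled 20%. No special measure applies. → 20%.
Sum: 2% + 4% + 31% + 20% = 57%.

57%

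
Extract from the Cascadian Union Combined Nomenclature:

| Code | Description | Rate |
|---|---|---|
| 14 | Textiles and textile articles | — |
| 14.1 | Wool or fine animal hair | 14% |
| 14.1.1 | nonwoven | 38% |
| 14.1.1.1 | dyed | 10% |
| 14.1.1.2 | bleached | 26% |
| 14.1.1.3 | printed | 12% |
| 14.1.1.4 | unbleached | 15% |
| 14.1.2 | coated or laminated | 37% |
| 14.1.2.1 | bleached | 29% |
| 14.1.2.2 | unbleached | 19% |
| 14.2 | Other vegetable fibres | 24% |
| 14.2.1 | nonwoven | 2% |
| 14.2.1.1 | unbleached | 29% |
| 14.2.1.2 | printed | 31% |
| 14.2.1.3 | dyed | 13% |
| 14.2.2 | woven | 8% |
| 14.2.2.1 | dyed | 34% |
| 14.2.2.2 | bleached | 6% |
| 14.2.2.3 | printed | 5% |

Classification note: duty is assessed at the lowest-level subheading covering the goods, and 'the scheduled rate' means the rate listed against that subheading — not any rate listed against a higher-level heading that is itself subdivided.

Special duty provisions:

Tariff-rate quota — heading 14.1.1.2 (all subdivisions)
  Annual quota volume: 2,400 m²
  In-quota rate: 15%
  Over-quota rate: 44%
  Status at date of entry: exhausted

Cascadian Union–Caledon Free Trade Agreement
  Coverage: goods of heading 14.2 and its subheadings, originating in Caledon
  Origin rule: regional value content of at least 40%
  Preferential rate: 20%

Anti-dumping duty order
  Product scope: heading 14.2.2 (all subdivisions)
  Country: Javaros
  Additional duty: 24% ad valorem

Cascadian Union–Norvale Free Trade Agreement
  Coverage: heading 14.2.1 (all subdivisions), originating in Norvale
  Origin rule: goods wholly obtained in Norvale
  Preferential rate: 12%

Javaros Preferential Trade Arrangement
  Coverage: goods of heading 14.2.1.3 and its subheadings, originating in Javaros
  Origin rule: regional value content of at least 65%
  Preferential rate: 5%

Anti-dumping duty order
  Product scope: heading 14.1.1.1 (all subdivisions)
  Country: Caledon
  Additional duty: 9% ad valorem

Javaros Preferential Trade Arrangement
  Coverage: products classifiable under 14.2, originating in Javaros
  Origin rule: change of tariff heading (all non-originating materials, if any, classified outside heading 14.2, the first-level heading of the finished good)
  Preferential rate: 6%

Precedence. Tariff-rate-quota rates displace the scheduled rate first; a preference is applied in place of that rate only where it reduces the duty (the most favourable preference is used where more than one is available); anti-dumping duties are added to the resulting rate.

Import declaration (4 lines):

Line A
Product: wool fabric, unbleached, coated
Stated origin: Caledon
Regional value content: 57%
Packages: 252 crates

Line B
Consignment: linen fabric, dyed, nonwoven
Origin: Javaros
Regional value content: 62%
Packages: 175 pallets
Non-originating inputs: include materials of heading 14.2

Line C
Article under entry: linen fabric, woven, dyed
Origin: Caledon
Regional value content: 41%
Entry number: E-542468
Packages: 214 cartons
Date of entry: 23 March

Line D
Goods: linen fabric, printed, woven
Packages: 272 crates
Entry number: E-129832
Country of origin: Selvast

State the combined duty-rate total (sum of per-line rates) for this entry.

57%

Line A: wool → 14.1; coated → 14.1.2; unbleached → 14.1.2.2. Scheduled 19%. Caledon agreement on 14.2: 14.1.2.2 not covered. → 19%.
Line B: linen → 14.2; nonwoven → 14.2.1; dyed → 14.2.1.3. Scheduled 13%. Javaros agreement on 14.2.1.3: RVC < 65%; Javaros agreement on 14.2: CTH not met. → 13%.
Line C: linen → 14.2; woven → 14.2.2; dyed → 14.2.2.1. Scheduled 34%. Caledon agreement on 14.2: RVC ≥ 40% → 20% available; preferential 20%. → 20%.
Line D: linen → 14.2; woven → 14.2.2; printed → 14.2.2.3. Scheduled 5%. No special measure applies. → 5%.
Sum: 19% + 13% + 20% + 5% = 57%.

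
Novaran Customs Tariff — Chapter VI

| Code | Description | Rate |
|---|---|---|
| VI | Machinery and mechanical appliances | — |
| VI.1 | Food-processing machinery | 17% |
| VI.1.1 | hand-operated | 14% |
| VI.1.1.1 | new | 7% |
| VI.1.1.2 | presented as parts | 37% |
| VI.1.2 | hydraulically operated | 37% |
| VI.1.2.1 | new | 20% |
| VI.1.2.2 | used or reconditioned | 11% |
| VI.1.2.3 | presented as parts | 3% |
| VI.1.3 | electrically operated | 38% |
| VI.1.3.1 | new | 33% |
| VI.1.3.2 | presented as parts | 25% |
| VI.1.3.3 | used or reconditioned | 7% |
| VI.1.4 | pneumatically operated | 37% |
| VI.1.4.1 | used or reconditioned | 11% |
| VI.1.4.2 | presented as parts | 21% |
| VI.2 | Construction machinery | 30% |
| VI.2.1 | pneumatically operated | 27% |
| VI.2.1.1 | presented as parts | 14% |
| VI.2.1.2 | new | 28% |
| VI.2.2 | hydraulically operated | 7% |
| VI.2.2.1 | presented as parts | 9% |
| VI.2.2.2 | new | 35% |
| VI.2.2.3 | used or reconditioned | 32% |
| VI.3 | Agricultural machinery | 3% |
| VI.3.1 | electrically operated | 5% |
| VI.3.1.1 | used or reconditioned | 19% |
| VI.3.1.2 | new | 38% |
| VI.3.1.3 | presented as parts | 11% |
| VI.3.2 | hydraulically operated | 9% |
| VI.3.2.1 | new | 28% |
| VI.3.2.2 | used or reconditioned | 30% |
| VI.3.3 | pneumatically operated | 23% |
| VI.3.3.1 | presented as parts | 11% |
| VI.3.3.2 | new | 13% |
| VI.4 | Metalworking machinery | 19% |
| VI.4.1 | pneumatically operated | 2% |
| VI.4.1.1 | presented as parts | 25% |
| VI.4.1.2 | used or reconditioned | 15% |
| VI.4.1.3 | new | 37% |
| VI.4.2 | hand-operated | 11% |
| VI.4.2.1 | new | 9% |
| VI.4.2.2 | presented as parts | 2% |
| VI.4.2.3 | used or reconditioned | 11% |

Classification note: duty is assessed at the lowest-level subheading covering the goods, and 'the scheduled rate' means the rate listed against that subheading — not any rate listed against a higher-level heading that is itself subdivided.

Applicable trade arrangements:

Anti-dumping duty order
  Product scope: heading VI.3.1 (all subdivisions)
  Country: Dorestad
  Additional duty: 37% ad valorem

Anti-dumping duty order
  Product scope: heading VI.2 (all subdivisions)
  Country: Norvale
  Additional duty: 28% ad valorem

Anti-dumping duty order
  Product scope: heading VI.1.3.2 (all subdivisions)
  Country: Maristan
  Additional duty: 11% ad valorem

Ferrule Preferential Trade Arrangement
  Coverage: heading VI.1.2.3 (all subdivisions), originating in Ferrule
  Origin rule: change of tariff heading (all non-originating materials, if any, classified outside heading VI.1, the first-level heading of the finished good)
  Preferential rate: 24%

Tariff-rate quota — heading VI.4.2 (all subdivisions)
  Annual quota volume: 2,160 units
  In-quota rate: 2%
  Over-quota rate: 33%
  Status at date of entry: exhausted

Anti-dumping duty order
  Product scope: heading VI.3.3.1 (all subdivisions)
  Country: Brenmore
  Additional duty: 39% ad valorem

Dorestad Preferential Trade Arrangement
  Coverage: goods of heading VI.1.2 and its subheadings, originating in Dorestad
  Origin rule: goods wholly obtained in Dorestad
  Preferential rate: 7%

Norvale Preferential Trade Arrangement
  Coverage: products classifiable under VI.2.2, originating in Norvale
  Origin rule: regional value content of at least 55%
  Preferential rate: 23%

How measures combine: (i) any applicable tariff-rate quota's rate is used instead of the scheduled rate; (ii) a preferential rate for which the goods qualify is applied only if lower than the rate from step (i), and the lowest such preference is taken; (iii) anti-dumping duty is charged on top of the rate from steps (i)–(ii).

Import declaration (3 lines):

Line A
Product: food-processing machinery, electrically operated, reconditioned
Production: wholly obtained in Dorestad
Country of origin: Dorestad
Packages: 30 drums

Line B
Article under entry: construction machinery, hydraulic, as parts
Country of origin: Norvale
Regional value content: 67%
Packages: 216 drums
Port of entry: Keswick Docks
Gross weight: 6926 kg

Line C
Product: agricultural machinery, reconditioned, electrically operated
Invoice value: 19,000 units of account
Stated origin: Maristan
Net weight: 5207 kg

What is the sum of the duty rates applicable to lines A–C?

Line A: food-processing → VI.1; electrically operated → VI.1.3; reconditioned → VI.1.3.3. Scheduled 7%. Dorestad agreement on VI.1.2: VI.1.3.3 not covered. → 7%.
Line B: construction → VI.2; hydraulic → VI.2.2; as parts → VI.2.2.1. Scheduled 9%. Norvale agreement on VI.2.2: RVC ≥ 55% → 23% available; preference 23% not lower than 9% → no reduction; anti-dumping (Norvale, VI.2): +28%; total 9% + 28% = 37%. → 37%.
Line C: agricultural → VI.3; electrically operated → VI.3.1; reconditioned → VI.3.1.1. Scheduled 19%. No special measure applies. → 19%.
Sum: 7% + 37% + 19% = 63%.

63%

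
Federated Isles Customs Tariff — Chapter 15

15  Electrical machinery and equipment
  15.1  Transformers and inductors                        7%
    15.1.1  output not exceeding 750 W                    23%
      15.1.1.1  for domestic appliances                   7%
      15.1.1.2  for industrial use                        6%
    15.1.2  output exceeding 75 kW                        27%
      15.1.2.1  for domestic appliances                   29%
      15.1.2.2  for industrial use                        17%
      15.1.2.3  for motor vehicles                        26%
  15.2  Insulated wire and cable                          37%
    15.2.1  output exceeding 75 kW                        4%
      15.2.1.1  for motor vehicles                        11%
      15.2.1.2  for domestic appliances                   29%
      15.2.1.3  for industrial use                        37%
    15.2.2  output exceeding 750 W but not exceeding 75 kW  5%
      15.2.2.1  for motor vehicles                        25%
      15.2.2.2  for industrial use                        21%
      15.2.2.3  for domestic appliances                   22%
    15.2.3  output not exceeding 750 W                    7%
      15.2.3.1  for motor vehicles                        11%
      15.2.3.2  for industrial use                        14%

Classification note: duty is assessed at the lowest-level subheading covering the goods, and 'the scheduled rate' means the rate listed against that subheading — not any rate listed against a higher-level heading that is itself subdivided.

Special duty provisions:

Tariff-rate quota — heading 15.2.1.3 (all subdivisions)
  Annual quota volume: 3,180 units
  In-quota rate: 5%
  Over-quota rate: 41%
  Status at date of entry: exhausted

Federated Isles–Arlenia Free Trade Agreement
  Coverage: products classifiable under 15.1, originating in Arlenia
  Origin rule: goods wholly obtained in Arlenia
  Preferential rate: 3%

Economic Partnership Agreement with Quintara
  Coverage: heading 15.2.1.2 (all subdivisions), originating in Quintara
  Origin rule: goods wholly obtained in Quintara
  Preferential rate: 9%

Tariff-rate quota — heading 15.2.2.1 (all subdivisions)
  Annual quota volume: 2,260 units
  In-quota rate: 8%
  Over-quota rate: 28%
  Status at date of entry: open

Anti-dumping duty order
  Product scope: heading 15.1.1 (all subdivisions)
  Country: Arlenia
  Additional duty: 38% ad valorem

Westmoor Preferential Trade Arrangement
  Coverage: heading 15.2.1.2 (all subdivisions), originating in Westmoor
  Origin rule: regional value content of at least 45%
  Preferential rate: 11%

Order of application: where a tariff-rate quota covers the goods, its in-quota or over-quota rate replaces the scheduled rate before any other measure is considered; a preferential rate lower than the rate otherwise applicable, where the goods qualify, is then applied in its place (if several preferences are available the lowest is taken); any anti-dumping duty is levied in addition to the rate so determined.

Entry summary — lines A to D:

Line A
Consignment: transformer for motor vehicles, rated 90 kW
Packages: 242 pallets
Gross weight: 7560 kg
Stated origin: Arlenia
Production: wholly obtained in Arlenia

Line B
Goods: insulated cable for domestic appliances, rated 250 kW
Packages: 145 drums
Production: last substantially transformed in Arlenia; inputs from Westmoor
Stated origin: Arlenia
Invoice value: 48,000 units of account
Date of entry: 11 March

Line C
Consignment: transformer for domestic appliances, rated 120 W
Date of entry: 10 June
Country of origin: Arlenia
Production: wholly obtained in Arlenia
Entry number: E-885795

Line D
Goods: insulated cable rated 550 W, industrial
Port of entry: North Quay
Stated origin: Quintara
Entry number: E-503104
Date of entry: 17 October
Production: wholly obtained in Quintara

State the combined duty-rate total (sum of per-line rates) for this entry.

87%

Line A: transformer → 15.1; rated 90 kW → 15.1.2; for motor vehicles → 15.1.2.3. Scheduled 26%. Arlenia agreement on 15.1: wholly obtained → 3% available; preferential 3%. → 3%.
Line B: insulated cable → 15.2; rated 250 kW → 15.2.1; for domestic appliances → 15.2.1.2. Scheduled 29%. Arlenia agreement on 15.1: 15.2.1.2 not covered. → 29%.
Line C: transformer → 15.1; rated 120 W → 15.1.1; for domestic appliances → 15.1.1.1. Scheduled 7%. Arlenia agreement on 15.1: wholly obtained → 3% available; preferential 3%; anti-dumping (Arlenia, 15.1.1): +38%; total 3% + 38% = 41%. → 41%.
Line D: insulated cable → 15.2; rated 550 W → 15.2.3; industrial → 15.2.3.2. Scheduled 14%. Quintara agreement on 15.2.1.2: 15.2.3.2 not covered. → 14%.
Sum: 3% + 29% + 41% + 14% = 87%.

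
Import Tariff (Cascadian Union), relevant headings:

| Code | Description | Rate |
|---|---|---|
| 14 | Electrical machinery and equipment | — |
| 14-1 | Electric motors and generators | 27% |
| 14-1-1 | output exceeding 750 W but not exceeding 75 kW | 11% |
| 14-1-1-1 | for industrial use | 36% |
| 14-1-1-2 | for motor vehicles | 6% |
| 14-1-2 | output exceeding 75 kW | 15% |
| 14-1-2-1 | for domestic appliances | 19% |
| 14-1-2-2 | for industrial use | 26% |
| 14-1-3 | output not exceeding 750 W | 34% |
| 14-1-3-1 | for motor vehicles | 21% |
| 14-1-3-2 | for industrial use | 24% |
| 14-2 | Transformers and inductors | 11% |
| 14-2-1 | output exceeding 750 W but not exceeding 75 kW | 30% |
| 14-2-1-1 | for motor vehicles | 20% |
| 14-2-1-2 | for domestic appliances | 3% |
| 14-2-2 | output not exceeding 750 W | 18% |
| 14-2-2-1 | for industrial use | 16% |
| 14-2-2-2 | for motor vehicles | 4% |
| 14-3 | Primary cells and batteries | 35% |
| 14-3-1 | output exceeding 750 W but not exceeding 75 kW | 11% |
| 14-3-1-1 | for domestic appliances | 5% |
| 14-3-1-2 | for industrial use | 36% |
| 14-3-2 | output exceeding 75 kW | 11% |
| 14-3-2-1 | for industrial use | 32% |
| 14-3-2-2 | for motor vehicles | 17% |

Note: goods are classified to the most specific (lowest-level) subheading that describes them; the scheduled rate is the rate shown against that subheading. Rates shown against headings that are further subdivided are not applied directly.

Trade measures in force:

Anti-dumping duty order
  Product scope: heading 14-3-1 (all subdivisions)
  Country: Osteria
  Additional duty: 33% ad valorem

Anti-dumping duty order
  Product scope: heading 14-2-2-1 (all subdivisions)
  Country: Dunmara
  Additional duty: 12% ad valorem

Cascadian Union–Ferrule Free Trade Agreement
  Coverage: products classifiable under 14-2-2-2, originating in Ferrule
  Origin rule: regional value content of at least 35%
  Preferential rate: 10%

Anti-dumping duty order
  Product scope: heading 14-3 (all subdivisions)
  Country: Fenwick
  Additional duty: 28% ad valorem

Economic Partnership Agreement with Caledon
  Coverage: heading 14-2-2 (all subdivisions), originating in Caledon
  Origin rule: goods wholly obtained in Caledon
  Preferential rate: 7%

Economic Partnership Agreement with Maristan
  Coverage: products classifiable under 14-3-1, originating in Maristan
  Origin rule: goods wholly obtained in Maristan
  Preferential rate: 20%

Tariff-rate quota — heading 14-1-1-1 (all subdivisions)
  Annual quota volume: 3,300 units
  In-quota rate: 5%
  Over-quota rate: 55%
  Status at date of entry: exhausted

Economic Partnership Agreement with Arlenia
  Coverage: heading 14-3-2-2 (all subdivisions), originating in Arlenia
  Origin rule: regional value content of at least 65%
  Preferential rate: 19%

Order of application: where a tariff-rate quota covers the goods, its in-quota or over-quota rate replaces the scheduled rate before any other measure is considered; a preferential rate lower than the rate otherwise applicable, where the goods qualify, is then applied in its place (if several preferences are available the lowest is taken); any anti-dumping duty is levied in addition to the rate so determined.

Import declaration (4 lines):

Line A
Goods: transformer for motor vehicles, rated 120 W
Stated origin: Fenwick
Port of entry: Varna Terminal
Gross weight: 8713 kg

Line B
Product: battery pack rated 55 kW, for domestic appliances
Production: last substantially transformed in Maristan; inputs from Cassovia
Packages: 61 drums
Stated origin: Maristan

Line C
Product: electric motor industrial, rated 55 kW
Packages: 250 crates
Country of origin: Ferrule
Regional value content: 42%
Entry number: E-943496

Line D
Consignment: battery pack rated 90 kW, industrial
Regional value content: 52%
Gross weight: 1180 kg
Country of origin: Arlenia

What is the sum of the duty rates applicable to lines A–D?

96%

Line A: transformer → 14-2; rated 120 W → 14-2-2; for motor vehicles → 14-2-2-2. Scheduled 4%. No special measure applies. → 4%.
Line B: battery pack → 14-3; rated 55 kW → 14-3-1; for domestic appliances → 14-3-1-1. Scheduled 5%. Maristan agreement on 14-3-1: not wholly obtained. → 5%.
Line C: electric motor → 14-1; rated 55 kW → 14-1-1; industrial → 14-1-1-1. Scheduled 36%. quota on 14-1-1-1 exhausted → over-quota 55%; Ferrule agreement on 14-2-2-2: 14-1-1-1 not covered. → 55%.
Line D: battery pack → 14-3; rated 90 kW → 14-3-2; industrial → 14-3-2-1. Scheduled 32%. Arlenia agreement on 14-3-2-2: 14-3-2-1 not covered. → 32%.
Sum: 4% + 5% + 55% + 32% = 96%.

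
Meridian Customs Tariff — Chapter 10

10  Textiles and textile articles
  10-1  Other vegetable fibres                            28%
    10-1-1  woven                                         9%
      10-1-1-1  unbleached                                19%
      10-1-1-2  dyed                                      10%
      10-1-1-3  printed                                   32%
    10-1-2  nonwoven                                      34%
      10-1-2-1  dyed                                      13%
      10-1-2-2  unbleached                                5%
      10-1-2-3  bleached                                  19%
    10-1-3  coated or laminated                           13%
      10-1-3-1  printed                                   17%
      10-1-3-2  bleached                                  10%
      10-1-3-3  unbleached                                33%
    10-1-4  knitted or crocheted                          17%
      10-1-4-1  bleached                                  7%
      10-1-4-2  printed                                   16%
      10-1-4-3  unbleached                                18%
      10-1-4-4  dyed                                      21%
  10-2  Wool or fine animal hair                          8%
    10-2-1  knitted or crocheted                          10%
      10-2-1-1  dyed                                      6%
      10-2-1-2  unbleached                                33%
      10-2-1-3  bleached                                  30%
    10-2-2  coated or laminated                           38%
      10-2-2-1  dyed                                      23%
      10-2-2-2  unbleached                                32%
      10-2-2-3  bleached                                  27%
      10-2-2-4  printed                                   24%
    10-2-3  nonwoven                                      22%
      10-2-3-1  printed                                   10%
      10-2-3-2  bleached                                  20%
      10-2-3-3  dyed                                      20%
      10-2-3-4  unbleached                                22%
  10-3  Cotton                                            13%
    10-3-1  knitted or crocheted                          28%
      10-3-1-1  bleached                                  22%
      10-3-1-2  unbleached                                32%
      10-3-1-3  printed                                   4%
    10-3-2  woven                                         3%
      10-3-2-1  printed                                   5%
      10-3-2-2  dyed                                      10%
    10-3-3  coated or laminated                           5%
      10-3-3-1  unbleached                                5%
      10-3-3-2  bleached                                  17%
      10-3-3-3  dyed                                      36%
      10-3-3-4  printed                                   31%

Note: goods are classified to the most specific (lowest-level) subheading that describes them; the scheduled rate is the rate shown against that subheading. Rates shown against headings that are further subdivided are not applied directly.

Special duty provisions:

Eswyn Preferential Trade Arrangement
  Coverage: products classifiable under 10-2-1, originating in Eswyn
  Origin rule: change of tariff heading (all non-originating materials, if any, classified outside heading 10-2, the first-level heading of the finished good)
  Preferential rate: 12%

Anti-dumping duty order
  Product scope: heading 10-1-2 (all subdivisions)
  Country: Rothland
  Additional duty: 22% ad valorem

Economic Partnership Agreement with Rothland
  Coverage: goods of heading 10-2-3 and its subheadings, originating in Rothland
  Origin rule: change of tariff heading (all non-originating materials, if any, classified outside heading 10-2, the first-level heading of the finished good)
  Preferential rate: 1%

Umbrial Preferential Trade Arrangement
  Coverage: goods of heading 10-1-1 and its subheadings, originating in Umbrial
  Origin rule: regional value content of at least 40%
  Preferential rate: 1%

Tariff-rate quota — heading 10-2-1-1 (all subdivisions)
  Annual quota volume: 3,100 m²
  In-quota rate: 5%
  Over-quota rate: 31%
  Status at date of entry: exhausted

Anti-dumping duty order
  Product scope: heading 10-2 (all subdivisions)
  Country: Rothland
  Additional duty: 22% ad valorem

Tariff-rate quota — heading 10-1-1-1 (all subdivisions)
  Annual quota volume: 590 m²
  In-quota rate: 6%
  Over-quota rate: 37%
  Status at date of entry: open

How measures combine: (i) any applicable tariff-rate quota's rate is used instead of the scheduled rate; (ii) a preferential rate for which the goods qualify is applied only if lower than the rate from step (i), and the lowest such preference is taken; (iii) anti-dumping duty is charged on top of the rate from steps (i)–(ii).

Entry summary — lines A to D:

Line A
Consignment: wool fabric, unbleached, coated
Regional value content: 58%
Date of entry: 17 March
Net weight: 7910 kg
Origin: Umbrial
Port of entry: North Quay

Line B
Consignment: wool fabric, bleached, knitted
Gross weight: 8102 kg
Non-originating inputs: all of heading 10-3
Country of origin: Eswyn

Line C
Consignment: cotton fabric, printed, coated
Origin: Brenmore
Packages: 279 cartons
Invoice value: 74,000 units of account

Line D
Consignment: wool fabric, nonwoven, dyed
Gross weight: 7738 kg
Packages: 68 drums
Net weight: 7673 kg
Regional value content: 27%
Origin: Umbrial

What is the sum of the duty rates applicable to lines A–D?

Line A: wool → 10-2; coated → 10-2-2; unbleached → 10-2-2-2. Scheduled 32%. Umbrial agreement on 10-1-1: 10-2-2-2 not covered. → 32%.
Line B: wool → 10-2; knitted → 10-2-1; bleached → 10-2-1-3. Scheduled 30%. Eswyn agreement on 10-2-1: CTH met → 12% available; preferential 12%. → 12%.
Line C: cotton → 10-3; coated → 10-3-3; printed → 10-3-3-4. Scheduled 31%. No special measure applies. → 31%.
Line D: wool → 10-2; nonwoven → 10-2-3; dyed → 10-2-3-3. Scheduled 20%. Umbrial agreement on 10-1-1: 10-2-3-3 not covered. → 20%.
Sum: 32% + 12% + 31% + 20% = 95%.

95%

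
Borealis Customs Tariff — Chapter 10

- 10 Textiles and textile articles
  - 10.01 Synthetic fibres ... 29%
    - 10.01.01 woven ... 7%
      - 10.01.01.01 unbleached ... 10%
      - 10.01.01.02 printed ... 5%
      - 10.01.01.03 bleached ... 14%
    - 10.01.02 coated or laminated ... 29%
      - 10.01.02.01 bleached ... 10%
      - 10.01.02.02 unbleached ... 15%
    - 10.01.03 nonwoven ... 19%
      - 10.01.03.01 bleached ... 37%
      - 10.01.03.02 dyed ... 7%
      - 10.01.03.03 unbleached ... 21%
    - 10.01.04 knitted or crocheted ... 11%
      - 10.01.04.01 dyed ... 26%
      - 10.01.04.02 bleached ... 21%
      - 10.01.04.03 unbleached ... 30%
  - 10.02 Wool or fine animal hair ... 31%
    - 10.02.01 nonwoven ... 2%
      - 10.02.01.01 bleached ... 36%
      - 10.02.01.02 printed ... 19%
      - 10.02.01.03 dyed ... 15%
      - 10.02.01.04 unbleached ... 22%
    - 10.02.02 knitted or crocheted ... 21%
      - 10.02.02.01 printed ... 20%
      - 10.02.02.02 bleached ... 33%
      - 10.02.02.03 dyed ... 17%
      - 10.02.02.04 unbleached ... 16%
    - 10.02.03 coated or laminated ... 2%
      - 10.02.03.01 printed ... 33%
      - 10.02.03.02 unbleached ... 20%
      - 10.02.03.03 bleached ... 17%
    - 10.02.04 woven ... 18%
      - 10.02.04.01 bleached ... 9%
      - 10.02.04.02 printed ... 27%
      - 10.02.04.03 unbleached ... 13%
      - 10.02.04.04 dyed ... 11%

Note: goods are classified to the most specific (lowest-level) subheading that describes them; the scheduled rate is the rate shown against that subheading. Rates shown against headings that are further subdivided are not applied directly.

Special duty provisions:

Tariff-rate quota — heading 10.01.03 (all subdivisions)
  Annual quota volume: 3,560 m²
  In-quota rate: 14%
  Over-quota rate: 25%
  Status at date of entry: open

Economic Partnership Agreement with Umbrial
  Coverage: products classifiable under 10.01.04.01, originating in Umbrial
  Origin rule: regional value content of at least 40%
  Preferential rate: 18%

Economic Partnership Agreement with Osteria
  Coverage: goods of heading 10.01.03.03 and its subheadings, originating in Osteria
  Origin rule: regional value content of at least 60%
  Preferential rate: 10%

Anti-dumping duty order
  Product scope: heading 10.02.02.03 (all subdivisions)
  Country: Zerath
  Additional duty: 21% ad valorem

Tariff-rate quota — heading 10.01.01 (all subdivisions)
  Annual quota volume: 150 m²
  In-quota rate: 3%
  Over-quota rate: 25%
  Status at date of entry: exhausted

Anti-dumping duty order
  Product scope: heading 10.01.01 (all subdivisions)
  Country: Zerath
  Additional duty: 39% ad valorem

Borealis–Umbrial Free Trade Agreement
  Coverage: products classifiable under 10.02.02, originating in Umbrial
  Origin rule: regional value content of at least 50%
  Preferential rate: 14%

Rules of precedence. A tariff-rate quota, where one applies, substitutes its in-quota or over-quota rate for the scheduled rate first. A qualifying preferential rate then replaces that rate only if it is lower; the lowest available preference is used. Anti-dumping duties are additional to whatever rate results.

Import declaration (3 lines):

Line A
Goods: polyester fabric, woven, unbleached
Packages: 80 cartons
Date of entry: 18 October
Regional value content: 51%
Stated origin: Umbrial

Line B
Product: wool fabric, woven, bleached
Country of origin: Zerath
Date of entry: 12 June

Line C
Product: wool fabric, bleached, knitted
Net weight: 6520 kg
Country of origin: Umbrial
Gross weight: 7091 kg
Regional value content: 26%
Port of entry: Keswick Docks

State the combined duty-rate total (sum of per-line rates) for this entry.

Line A: polyester → 10.01; woven → 10.01.01; unbleached → 10.01.01.01. Scheduled 10%. quota on 10.01.01 exhausted → over-quota 25%; Umbrial agreement on 10.01.04.01: 10.01.01.01 not covered; Umbrial agreement on 10.02.02: 10.01.01.01 not covered. → 25%.
Line B: wool → 10.02; woven → 10.02.04; bleached → 10.02.04.01. Scheduled 9%. No special measure applies. → 9%.
Line C: wool → 10.02; knitted → 10.02.02; bleached → 10.02.02.02. Scheduled 33%. Umbrial agreement on 10.01.04.01: 10.02.02.02 not covered; Umbrial agreement on 10.02.02: RVC < 50%. → 33%.
Sum: 25% + 9% + 33% = 67%.

67%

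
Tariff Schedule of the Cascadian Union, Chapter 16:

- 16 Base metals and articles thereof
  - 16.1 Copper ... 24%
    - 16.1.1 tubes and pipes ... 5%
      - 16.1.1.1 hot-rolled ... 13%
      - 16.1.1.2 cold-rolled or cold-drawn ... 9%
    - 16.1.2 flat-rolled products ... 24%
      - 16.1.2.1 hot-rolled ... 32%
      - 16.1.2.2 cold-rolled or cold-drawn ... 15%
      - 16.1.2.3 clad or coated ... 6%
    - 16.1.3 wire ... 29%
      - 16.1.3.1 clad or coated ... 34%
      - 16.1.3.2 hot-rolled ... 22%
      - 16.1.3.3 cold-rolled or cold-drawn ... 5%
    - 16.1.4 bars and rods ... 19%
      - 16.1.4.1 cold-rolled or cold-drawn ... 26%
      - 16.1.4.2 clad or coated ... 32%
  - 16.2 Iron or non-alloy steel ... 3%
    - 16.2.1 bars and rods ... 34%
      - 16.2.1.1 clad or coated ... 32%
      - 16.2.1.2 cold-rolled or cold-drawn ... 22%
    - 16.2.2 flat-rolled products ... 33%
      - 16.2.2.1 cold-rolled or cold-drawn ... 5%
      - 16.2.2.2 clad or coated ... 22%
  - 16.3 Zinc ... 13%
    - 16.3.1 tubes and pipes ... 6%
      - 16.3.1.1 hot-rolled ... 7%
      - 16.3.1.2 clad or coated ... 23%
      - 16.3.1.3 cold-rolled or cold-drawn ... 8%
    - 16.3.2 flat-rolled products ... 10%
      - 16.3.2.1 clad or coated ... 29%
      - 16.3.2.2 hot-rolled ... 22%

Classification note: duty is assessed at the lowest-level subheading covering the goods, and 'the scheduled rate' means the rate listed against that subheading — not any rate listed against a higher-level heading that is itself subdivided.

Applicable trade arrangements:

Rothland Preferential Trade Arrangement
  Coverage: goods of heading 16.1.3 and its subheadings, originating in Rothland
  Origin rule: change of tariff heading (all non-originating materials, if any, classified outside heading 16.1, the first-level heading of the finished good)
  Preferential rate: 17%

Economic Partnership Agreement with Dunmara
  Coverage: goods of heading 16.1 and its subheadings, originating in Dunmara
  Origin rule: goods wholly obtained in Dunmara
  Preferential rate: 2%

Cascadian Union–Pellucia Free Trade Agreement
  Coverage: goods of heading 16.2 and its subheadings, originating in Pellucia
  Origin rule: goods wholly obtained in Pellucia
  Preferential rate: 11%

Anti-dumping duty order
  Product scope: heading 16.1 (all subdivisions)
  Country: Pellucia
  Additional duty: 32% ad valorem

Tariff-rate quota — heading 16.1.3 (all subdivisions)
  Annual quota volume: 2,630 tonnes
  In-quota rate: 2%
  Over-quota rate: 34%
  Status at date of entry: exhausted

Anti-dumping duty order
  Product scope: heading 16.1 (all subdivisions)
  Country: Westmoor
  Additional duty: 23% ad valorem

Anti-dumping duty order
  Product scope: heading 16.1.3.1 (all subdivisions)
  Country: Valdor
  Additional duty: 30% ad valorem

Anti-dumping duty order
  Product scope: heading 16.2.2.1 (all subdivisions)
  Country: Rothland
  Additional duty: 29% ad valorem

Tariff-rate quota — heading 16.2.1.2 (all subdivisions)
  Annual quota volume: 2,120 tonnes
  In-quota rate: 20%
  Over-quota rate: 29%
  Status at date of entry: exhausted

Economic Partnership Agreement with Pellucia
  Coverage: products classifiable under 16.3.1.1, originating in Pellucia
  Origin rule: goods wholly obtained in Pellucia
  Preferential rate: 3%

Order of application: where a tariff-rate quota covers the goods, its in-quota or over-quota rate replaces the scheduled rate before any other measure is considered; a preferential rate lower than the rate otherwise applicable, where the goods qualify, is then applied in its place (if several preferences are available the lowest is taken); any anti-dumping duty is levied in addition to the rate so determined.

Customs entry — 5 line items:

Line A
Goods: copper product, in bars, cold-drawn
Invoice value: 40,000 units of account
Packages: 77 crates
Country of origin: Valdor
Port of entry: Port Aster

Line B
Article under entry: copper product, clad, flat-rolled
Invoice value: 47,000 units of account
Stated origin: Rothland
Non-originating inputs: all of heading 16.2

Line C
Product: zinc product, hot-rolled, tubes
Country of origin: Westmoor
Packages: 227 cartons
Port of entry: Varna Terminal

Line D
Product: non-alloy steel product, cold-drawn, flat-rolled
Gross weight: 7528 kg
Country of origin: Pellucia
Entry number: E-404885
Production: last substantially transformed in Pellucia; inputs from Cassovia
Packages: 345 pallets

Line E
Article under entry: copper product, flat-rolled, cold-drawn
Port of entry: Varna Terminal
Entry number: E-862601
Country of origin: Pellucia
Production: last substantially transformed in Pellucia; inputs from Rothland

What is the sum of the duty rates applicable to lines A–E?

Line A: copper → 16.1; in bars → 16.1.4; cold-drawn → 16.1.4.1. Scheduled 26%. No special measure applies. → 26%.
Line B: copper → 16.1; flat-rolled → 16.1.2; clad → 16.1.2.3. Scheduled 6%. Rothland agreement on 16.1.3: 16.1.2.3 not covered. → 6%.
Line C: zinc → 16.3; tubes → 16.3.1; hot-rolled → 16.3.1.1. Scheduled 7%. No special measure applies. → 7%.
Line D: non-alloy steel → 16.2; flat-rolled → 16.2.2; cold-drawn → 16.2.2.1. Scheduled 5%. Pellucia agreement on 16.2: not wholly obtained; Pellucia agreement on 16.3.1.1: 16.2.2.1 not covered. → 5%.
Line E: copper → 16.1; flat-rolled → 16.1.2; cold-drawn → 16.1.2.2. Scheduled 15%. Pellucia agreement on 16.2: 16.1.2.2 not covered; Pellucia agreement on 16.3.1.1: 16.1.2.2 not covered; anti-dumping (Pellucia, 16.1): +32%; total 15% + 32% = 47%. → 47%.
Sum: 26% + 6% + 7% + 5% + 47% = 91%.

91%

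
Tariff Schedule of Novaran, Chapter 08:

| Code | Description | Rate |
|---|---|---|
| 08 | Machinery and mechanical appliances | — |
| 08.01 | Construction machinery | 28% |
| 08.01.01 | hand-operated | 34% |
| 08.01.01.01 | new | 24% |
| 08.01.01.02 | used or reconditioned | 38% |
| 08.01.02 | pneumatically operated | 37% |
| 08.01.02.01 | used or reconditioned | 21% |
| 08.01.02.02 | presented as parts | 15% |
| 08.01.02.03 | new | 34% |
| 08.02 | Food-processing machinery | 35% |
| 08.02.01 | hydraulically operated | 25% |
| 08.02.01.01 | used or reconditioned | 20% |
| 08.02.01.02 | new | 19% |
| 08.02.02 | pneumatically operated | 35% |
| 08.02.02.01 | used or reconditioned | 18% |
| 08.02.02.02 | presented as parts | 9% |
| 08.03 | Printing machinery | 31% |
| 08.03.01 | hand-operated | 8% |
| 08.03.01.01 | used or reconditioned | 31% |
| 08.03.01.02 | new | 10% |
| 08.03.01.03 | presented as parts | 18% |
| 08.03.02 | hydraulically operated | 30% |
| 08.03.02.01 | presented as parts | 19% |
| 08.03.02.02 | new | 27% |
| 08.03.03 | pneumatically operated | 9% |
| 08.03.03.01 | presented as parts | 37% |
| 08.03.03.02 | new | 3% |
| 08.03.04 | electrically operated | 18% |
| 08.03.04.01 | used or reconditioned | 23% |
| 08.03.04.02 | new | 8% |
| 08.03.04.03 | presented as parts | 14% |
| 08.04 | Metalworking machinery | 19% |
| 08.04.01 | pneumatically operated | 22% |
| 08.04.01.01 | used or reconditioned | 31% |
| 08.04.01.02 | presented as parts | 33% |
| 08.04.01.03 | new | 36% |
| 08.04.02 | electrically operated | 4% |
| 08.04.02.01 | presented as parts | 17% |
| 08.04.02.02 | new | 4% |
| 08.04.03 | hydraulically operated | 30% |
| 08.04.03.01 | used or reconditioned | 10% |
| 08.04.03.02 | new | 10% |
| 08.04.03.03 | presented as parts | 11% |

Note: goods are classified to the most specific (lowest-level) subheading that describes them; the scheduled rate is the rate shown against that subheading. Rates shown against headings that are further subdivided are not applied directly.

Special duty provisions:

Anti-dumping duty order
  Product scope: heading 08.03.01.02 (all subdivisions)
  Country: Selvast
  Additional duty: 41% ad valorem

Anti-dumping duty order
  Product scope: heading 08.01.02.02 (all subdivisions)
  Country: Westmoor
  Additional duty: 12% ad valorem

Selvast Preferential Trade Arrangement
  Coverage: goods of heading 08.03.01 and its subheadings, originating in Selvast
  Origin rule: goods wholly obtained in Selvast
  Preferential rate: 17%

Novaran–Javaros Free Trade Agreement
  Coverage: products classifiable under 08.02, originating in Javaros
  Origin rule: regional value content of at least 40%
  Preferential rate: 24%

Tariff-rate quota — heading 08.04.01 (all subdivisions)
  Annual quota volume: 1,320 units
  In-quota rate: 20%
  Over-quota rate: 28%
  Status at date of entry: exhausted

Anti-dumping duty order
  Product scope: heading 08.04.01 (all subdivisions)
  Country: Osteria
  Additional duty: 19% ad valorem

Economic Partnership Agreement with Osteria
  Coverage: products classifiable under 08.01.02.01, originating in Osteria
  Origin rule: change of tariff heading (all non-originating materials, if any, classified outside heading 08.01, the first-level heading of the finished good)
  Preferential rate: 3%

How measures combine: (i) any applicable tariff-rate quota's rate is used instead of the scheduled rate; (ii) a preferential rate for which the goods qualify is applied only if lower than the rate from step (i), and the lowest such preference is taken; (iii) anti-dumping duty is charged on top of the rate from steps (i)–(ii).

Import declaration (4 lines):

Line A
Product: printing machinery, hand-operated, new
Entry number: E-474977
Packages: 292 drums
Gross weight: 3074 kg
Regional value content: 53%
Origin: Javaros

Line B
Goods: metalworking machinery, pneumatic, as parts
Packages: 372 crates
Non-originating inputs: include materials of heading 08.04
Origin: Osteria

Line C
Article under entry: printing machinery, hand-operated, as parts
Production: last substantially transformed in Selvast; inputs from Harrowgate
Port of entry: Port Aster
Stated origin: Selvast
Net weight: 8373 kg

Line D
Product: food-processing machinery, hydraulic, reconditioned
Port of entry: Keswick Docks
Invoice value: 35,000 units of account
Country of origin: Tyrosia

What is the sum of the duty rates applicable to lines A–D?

Line A: printing → 08.03; hand-operated → 08.03.01; new → 08.03.01.02. Scheduled 10%. Javaros agreement on 08.02: 08.03.01.02 not covered. → 10%.
Line B: metalworking → 08.04; pneumatic → 08.04.01; as parts → 08.04.01.02. Scheduled 33%. quota on 08.04.01 exhausted → over-quota 28%; Osteria agreement on 08.01.02.01: 08.04.01.02 not covered; anti-dumping (Osteria, 08.04.01): +19%; total 28% + 19% = 47%. → 47%.
Line C: printing → 08.03; hand-operated → 08.03.01; as parts → 08.03.01.03. Scheduled 18%. Selvast agreement on 08.03.01: not wholly obtained. → 18%.
Line D: food-processing → 08.02; hydraulic → 08.02.01; reconditioned → 08.02.01.01. Scheduled 20%. No special measure applies. → 20%.
Sum: 10% + 47% + 18% + 20% = 95%.

95%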